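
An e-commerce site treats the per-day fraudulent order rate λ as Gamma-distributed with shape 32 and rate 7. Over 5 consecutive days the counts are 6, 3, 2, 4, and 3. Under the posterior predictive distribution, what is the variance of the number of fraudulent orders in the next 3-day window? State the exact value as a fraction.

125/8

Total count: 6 + 3 + 2 + 4 + 3 = 18.
Total exposure: 5 days.
By Gamma–Poisson conjugacy, the posterior is Gamma(α + Σx, β + Σt) = Gamma(32 + 18, 7 + 5) = Gamma(50, 12).
The posterior predictive for a window of length T is Negative Binomial with variance T·α'·(β'+T)/β'² = 3·50·15/144 = 125/8.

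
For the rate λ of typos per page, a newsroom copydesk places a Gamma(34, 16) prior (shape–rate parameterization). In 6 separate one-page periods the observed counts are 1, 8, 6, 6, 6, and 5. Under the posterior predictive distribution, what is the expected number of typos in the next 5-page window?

Total count: 1 + 8 + 6 + 6 + 6 + 5 = 32.
Total exposure: 6 pages.
Posterior: α' = 34 + 32 = 66, β' = 16 + 6 = 22.
Predictive mean over a 5-page window = T·E[λ|data] = 5·66/22 = 15.

15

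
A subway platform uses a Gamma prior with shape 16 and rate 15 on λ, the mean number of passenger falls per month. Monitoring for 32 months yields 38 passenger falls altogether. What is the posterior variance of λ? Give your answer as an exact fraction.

Total count 38 over total exposure 32 months.
Posterior: α' = 16 + 38 = 54, β' = 15 + 32 = 47.
Posterior variance = α'/β'² = 54/2209.

54/2209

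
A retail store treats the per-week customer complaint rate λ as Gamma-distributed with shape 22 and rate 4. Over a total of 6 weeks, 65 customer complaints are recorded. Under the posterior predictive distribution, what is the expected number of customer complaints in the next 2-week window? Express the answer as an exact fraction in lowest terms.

87/5

Total count 65 over total exposure 6 weeks.
The Gamma prior is conjugate for the Poisson rate, so λ | data ~ Gamma(22+65, 4+6) = Gamma(87, 10).
Predictive mean over a 2-week window = T·E[λ|data] = 2·87/10 = 87/5.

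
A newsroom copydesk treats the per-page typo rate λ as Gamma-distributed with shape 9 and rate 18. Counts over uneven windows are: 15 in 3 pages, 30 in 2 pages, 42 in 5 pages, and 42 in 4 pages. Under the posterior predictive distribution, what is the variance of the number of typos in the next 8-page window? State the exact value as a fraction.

345/8

Total count: 15 + 30 + 42 + 42 = 129.
Total exposure: 3 + 2 + 5 + 4 = 14 pages.
By Gamma–Poisson conjugacy, the posterior is Gamma(α + Σx, β + Σt) = Gamma(9 + 129, 18 + 14) = Gamma(138, 32).
The posterior predictive for a window of length T is Negative Binomial with variance T·α'·(β'+T)/β'² = 8·138·40/1024 = 345/8.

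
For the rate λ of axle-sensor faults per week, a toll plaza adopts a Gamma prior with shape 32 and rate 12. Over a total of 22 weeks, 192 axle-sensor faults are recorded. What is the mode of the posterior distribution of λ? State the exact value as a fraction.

Total count 192 over total exposure 22 weeks.
Posterior: α' = 32 + 192 = 224, β' = 12 + 22 = 34.
Posterior mode = (α'−1)/β' = 223/34.

223/34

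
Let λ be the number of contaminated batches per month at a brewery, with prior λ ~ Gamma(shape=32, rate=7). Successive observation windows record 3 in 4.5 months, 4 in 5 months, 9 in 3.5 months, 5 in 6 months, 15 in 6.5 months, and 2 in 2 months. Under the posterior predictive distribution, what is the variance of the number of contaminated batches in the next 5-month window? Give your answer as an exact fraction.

55300/4761

Total count: 3 + 4 + 9 + 5 + 15 + 2 = 38.
Total exposure: 4.5 + 5 + 3.5 + 6 + 6.5 + 2 = 27.5 months.
The Gamma prior is conjugate for the Poisson rate, so λ | data ~ Gamma(32+38, 7+27.5) = Gamma(70, 69/2).
The posterior predictive for a window of length T is Negative Binomial with variance T·α'·(β'+T)/β'² = 5·70·(79/2)/(4761/4) = 55300/4761.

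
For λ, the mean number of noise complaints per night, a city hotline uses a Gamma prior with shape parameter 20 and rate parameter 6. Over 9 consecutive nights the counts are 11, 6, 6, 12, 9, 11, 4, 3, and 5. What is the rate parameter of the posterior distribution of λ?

Total count: 11 + 6 + 6 + 12 + 9 + 11 + 4 + 3 + 5 = 67.
Total exposure: 9 nights.
By Gamma–Poisson conjugacy, the posterior is Gamma(α + Σx, β + Σt) = Gamma(20 + 67, 6 + 9) = Gamma(87, 15).

15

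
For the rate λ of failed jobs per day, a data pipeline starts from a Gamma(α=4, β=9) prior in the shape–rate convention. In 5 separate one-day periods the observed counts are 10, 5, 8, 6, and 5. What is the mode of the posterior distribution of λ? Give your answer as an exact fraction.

37/14

Total count: 10 + 5 + 8 + 6 + 5 = 34.
Total exposure: 5 days.
By Gamma–Poisson conjugacy, the posterior is Gamma(α + Σx, β + Σt) = Gamma(4 + 34, 9 + 5) = Gamma(38, 14).
Posterior mode = (α'−1)/β' = 37/14.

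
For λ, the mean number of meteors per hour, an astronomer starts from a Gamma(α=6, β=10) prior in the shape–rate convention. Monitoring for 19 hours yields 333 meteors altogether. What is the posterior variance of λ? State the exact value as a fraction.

339/841

Total count 333 over total exposure 19 hours.
Gamma(α, β) with Poisson data over total exposure Σt gives posterior Gamma(α+Σx, β+Σt) = Gamma(339, 29).
Posterior variance = α'/β'² = 339/841.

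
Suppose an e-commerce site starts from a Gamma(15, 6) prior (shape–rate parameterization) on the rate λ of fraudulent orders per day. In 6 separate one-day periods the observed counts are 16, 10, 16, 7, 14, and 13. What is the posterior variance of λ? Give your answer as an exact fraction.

91/144

Total count: 16 + 10 + 16 + 7 + 14 + 13 = 76.
Total exposure: 6 days.
Posterior: α' = 15 + 76 = 91, β' = 6 + 6 = 12.
Posterior variance = α'/β'² = 91/144.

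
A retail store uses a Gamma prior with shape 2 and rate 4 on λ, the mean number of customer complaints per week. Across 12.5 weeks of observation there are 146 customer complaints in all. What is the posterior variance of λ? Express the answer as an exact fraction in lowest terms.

592/1089

Total count 146 over total exposure 12.5 weeks.
Conjugate update: add total count to the shape and total exposure to the rate, giving Gamma(148, 33/2).
Posterior variance = α'/β'² = 148/(1089/4) = 592/1089.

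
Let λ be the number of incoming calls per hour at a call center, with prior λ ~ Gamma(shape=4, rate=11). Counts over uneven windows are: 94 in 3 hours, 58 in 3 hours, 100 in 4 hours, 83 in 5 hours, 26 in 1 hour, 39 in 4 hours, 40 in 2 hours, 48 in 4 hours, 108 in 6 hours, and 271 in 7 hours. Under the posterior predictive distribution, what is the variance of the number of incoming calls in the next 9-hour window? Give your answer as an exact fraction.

Total count: 94 + 58 + 100 + 83 + 26 + 39 + 40 + 48 + 108 + 271 = 867.
Total exposure: 3 + 3 + 4 + 5 + 1 + 4 + 2 + 4 + 6 + 7 = 39 hours.
Posterior: α' = 4 + 867 = 871, β' = 11 + 39 = 50.
The posterior predictive for a window of length T is Negative Binomial with variance T·α'·(β'+T)/β'² = 9·871·59/2500 = 462501/2500.

462501/2500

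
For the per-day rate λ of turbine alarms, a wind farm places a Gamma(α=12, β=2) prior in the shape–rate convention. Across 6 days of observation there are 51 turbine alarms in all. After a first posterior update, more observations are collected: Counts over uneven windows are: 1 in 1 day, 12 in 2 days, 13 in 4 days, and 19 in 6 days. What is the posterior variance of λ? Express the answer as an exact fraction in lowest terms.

Total count 51 over total exposure 6 days.
After the first batch: Gamma(12 + 51, 2 + 6) = Gamma(63, 8).
Total count: 1 + 12 + 13 + 19 = 45.
Total exposure: 1 + 2 + 4 + 6 = 13 days.
After the second batch: Gamma(63 + 45, 8 + 13) = Gamma(108, 21).
Posterior variance = α'/β'² = 108/441 = 12/49.

12/49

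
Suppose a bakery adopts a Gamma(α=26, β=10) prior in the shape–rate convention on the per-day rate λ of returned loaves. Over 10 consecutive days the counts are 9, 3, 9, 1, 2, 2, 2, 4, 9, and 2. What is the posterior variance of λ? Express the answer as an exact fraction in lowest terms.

Total count: 9 + 3 + 9 + 1 + 2 + 2 + 2 + 4 + 9 + 2 = 43.
Total exposure: 10 days.
Posterior: α' = 26 + 43 = 69, β' = 10 + 10 = 20.
Posterior variance = α'/β'² = 69/400.

69/400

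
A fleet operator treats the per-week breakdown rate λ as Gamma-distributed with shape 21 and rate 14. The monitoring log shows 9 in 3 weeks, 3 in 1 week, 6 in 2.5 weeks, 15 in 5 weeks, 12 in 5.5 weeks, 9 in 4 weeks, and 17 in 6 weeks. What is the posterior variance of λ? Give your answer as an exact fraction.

92/1681

Total count: 9 + 3 + 6 + 15 + 12 + 9 + 17 = 71.
Total exposure: 3 + 1 + 2.5 + 5 + 5.5 + 4 + 6 = 27 weeks.
Conjugate update: add total count to the shape and total exposure to the rate, giving Gamma(92, 41).
Posterior variance = α'/β'² = 92/1681.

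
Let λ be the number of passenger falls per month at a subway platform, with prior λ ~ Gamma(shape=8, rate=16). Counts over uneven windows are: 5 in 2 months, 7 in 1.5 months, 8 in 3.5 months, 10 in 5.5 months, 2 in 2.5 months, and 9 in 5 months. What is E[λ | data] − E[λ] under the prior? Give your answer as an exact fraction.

31/36

Total count: 5 + 7 + 8 + 10 + 2 + 9 = 41.
Total exposure: 2 + 1.5 + 3.5 + 5.5 + 2.5 + 5 = 20 months.
Posterior: α' = 8 + 41 = 49, β' = 16 + 20 = 36.
Posterior mean = 49/36 = 49/36; prior mean = 8/16 = 1/2. Difference = 49/36 − 1/2 = 31/36.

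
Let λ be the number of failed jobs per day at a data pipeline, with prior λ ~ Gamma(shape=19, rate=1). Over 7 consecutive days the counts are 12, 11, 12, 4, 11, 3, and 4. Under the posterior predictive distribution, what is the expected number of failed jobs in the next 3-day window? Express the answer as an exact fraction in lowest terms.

57/2

Total count: 12 + 11 + 12 + 4 + 11 + 3 + 4 = 57.
Total exposure: 7 days.
Gamma(α, β) with Poisson data over total exposure Σt gives posterior Gamma(α+Σx, β+Σt) = Gamma(76, 8).
Predictive mean over a 3-day window = T·E[λ|data] = 3·76/8 = 57/2.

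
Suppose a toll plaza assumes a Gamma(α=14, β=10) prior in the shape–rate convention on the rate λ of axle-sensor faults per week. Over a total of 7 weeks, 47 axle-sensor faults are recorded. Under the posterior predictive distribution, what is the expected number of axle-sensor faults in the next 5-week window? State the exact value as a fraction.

305/17

Total count 47 over total exposure 7 weeks.
The Gamma prior is conjugate for the Poisson rate, so λ | data ~ Gamma(14+47, 10+7) = Gamma(61, 17).
Predictive mean over a 5-week window = T·E[λ|data] = 5·61/17 = 305/17.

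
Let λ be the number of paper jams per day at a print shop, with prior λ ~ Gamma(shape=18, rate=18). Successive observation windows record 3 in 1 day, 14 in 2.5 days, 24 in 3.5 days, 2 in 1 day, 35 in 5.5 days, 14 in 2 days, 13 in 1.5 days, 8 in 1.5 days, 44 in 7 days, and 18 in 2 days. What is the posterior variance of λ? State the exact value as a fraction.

Total count: 3 + 14 + 24 + 2 + 35 + 14 + 13 + 8 + 44 + 18 = 175.
Total exposure: 1 + 2.5 + 3.5 + 1 + 5.5 + 2 + 1.5 + 1.5 + 7 + 2 = 27.5 days.
Posterior: α' = 18 + 175 = 193, β' = 18 + 27.5 = 91/2.
Posterior variance = α'/β'² = 193/(8281/4) = 772/8281.

772/8281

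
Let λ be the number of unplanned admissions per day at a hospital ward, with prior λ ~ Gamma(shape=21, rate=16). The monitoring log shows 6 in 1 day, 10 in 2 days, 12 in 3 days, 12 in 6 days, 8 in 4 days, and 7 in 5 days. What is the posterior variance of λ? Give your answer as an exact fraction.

76/1369

Total count: 6 + 10 + 12 + 12 + 8 + 7 = 55.
Total exposure: 1 + 2 + 3 + 6 + 4 + 5 = 21 days.
The Gamma prior is conjugate for the Poisson rate, so λ | data ~ Gamma(21+55, 16+21) = Gamma(76, 37).
Posterior variance = α'/β'² = 76/1369.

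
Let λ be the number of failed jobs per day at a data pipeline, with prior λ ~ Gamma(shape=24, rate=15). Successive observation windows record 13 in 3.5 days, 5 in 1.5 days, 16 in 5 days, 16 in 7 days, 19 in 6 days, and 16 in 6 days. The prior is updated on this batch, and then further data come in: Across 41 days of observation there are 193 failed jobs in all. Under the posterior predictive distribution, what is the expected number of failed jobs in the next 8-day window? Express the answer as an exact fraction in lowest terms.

2416/85

Total count: 13 + 5 + 16 + 16 + 19 + 16 = 85.
Total exposure: 3.5 + 1.5 + 5 + 7 + 6 + 6 = 29 days.
After the first batch: Gamma(24 + 85, 15 + 29) = Gamma(109, 44).
Total count 193 over total exposure 41 days.
After the second batch: Gamma(109 + 193, 44 + 41) = Gamma(302, 85).
Predictive mean over an 8-day window = T·E[λ|data] = 8·302/85 = 2416/85.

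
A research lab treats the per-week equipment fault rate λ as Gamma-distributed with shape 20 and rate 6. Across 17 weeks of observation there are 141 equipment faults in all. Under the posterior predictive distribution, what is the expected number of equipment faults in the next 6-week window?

Total count 141 over total exposure 17 weeks.
By Gamma–Poisson conjugacy, the posterior is Gamma(α + Σx, β + Σt) = Gamma(20 + 141, 6 + 17) = Gamma(161, 23).
Predictive mean over a 6-week window = T·E[λ|data] = 6·161/23 = 42.

42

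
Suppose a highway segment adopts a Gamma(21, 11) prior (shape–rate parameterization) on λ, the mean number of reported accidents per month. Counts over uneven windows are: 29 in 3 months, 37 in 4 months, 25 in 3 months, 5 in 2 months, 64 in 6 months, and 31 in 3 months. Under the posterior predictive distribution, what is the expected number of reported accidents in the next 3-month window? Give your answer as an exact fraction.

159/8

Total count: 29 + 37 + 25 + 5 + 64 + 31 = 191.
Total exposure: 3 + 4 + 3 + 2 + 6 + 3 = 21 months.
Conjugate update: add total count to the shape and total exposure to the rate, giving Gamma(212, 32).
Predictive mean over a 3-month window = T·E[λ|data] = 3·212/32 = 159/8.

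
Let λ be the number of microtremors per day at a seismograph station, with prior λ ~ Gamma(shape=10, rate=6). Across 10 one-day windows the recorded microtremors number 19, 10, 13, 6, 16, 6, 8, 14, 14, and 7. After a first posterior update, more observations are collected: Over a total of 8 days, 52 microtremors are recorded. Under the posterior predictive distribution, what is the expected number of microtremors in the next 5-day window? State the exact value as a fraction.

875/24

Total count: 19 + 10 + 13 + 6 + 16 + 6 + 8 + 14 + 14 + 7 = 113.
Total exposure: 10 days.
After the first batch: Gamma(10 + 113, 6 + 10) = Gamma(123, 16).
Total count 52 over total exposure 8 days.
After the second batch: Gamma(123 + 52, 16 + 8) = Gamma(175, 24).
Predictive mean over a 5-day window = T·E[λ|data] = 5·175/24 = 875/24.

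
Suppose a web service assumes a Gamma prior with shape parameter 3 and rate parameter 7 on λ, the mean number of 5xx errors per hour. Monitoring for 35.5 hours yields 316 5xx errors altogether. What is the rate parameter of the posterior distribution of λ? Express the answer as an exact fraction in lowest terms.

Total count 316 over total exposure 35.5 hours.
Gamma(α, β) with Poisson data over total exposure Σt gives posterior Gamma(α+Σx, β+Σt) = Gamma(319, 85/2).

85/2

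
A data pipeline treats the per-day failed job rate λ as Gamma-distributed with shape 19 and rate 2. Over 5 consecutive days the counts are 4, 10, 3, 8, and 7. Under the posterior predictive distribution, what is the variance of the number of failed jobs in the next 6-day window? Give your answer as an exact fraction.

Total count: 4 + 10 + 3 + 8 + 7 = 32.
Total exposure: 5 days.
Conjugate update: add total count to the shape and total exposure to the rate, giving Gamma(51, 7).
The posterior predictive for a window of length T is Negative Binomial with variance T·α'·(β'+T)/β'² = 6·51·13/49 = 3978/49.

3978/49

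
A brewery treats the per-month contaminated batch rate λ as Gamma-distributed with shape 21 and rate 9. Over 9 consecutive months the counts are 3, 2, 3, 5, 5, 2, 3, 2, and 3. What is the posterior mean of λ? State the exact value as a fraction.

49/18

Total count: 3 + 2 + 3 + 5 + 5 + 2 + 3 + 2 + 3 = 28.
Total exposure: 9 months.
Gamma(α, β) with Poisson data over total exposure Σt gives posterior Gamma(α+Σx, β+Σt) = Gamma(49, 18).
Posterior mean = α'/β' = 49/18.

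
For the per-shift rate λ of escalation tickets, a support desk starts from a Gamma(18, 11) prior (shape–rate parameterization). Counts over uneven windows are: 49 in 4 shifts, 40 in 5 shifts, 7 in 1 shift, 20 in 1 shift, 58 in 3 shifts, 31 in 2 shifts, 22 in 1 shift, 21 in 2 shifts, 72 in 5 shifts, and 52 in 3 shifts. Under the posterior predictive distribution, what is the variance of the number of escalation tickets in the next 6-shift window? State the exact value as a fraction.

25740/361

Total count: 49 + 40 + 7 + 20 + 58 + 31 + 22 + 21 + 72 + 52 = 372.
Total exposure: 4 + 5 + 1 + 1 + 3 + 2 + 1 + 2 + 5 + 3 = 27 shifts.
The Gamma prior is conjugate for the Poisson rate, so λ | data ~ Gamma(18+372, 11+27) = Gamma(390, 38).
The posterior predictive for a window of length T is Negative Binomial with variance T·α'·(β'+T)/β'² = 6·390·44/1444 = 25740/361.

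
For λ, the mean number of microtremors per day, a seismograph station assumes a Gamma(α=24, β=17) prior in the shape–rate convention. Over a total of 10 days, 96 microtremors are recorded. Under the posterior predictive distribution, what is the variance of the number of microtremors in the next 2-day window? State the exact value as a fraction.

2320/243

Total count 96 over total exposure 10 days.
Posterior: α' = 24 + 96 = 120, β' = 17 + 10 = 27.
The posterior predictive for a window of length T is Negative Binomial with variance T·α'·(β'+T)/β'² = 2·120·29/729 = 2320/243.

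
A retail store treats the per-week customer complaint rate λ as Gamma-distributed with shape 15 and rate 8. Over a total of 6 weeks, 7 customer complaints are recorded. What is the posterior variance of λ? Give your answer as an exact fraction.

11/98

Total count 7 over total exposure 6 weeks.
Posterior: α' = 15 + 7 = 22, β' = 8 + 6 = 14.
Posterior variance = α'/β'² = 22/196 = 11/98.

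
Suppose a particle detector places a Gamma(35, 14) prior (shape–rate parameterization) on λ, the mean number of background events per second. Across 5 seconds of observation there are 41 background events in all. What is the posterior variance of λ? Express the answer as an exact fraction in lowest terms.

Total count 41 over total exposure 5 seconds.
Gamma(α, β) with Poisson data over total exposure Σt gives posterior Gamma(α+Σx, β+Σt) = Gamma(76, 19).
Posterior variance = α'/β'² = 76/361 = 4/19.

4/19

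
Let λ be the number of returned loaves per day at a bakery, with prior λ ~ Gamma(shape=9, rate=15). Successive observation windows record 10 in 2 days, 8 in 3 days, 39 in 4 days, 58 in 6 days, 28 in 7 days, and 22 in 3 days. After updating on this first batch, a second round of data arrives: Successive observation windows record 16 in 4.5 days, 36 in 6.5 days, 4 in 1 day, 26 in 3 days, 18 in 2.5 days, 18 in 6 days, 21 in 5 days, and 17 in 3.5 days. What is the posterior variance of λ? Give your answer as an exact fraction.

55/864

Total count: 10 + 8 + 39 + 58 + 28 + 22 = 165.
Total exposure: 2 + 3 + 4 + 6 + 7 + 3 = 25 days.
After the first batch: Gamma(9 + 165, 15 + 25) = Gamma(174, 40).
Total count: 16 + 36 + 4 + 26 + 18 + 18 + 21 + 17 = 156.
Total exposure: 4.5 + 6.5 + 1 + 3 + 2.5 + 6 + 5 + 3.5 = 32 days.
After the second batch: Gamma(174 + 156, 40 + 32) = Gamma(330, 72).
Posterior variance = α'/β'² = 330/5184 = 55/864.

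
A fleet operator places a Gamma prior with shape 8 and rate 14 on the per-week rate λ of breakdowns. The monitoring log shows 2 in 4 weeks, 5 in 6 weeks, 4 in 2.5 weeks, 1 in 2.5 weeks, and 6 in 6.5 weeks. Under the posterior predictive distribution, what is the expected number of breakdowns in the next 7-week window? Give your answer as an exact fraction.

Total count: 2 + 5 + 4 + 1 + 6 = 18.
Total exposure: 4 + 6 + 2.5 + 2.5 + 6.5 = 21.5 weeks.
Gamma(α, β) with Poisson data over total exposure Σt gives posterior Gamma(α+Σx, β+Σt) = Gamma(26, 71/2).
Predictive mean over a 7-week window = T·E[λ|data] = 7·26/(71/2) = 364/71.

364/71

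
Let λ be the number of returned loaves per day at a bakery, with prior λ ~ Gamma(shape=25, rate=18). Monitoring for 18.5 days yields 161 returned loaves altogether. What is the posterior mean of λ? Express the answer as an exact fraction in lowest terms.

Total count 161 over total exposure 18.5 days.
Gamma(α, β) with Poisson data over total exposure Σt gives posterior Gamma(α+Σx, β+Σt) = Gamma(186, 73/2).
Posterior mean = α'/β' = 186/(73/2) = 372/73.

372/73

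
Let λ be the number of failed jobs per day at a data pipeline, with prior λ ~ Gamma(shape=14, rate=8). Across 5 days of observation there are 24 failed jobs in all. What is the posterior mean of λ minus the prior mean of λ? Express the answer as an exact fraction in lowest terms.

61/52

Total count 24 over total exposure 5 days.
By Gamma–Poisson conjugacy, the posterior is Gamma(α + Σx, β + Σt) = Gamma(14 + 24, 8 + 5) = Gamma(38, 13).
Posterior mean = 38/13 = 38/13; prior mean = 14/8 = 7/4. Difference = 38/13 − 7/4 = 61/52.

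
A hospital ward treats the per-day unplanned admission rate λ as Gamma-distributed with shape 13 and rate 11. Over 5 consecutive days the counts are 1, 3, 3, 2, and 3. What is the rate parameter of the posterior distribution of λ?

Total count: 1 + 3 + 3 + 2 + 3 = 12.
Total exposure: 5 days.
Conjugate update: add total count to the shape and total exposure to the rate, giving Gamma(25, 16).

16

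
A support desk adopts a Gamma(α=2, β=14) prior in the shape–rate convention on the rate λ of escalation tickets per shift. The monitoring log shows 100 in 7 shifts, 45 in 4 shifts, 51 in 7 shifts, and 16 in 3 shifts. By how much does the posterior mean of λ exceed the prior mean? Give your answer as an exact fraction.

Total count: 100 + 45 + 51 + 16 = 212.
Total exposure: 7 + 4 + 7 + 3 = 21 shifts.
The Gamma prior is conjugate for the Poisson rate, so λ | data ~ Gamma(2+212, 14+21) = Gamma(214, 35).
Posterior mean = 214/35 = 214/35; prior mean = 2/14 = 1/7. Difference = 214/35 − 1/7 = 209/35.

209/35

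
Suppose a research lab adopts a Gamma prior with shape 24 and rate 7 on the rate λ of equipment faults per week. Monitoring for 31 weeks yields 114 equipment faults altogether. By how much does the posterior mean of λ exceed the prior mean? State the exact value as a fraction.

Total count 114 over total exposure 31 weeks.
The Gamma prior is conjugate for the Poisson rate, so λ | data ~ Gamma(24+114, 7+31) = Gamma(138, 38).
Posterior mean = 138/38 = 69/19; prior mean = 24/7 = 24/7. Difference = 69/19 − 24/7 = 27/133.

27/133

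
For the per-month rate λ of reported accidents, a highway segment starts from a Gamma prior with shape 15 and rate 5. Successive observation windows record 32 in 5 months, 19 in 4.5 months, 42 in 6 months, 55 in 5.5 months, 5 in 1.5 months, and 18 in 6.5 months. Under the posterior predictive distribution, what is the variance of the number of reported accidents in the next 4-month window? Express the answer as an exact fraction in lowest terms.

Total count: 32 + 19 + 42 + 55 + 5 + 18 = 171.
Total exposure: 5 + 4.5 + 6 + 5.5 + 1.5 + 6.5 = 29 months.
Conjugate update: add total count to the shape and total exposure to the rate, giving Gamma(186, 34).
The posterior predictive for a window of length T is Negative Binomial with variance T·α'·(β'+T)/β'² = 4·186·38/1156 = 7068/289.

7068/289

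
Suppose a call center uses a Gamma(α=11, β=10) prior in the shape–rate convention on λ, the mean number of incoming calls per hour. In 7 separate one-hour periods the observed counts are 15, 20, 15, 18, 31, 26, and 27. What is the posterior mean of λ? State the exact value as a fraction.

163/17

Total count: 15 + 20 + 15 + 18 + 31 + 26 + 27 = 152.
Total exposure: 7 hours.
Posterior: α' = 11 + 152 = 163, β' = 10 + 7 = 17.
Posterior mean = α'/β' = 163/17.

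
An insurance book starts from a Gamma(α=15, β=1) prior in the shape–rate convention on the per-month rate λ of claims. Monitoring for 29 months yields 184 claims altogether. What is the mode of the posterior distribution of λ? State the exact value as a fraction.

Total count 184 over total exposure 29 months.
By Gamma–Poisson conjugacy, the posterior is Gamma(α + Σx, β + Σt) = Gamma(15 + 184, 1 + 29) = Gamma(199, 30).
Posterior mode = (α'−1)/β' = 198/30 = 33/5.

33/5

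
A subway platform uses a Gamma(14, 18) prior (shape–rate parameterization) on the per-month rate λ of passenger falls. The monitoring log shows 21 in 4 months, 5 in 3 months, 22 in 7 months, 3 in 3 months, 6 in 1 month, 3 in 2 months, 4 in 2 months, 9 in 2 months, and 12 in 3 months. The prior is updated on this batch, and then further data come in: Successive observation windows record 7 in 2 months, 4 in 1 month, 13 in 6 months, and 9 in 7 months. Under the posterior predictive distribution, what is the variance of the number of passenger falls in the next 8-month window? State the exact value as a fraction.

72864/3721

Total count: 21 + 5 + 22 + 3 + 6 + 3 + 4 + 9 + 12 = 85.
Total exposure: 4 + 3 + 7 + 3 + 1 + 2 + 2 + 2 + 3 = 27 months.
After the first batch: Gamma(14 + 85, 18 + 27) = Gamma(99, 45).
Total count: 7 + 4 + 13 + 9 = 33.
Total exposure: 2 + 1 + 6 + 7 = 16 months.
After the second batch: Gamma(99 + 33, 45 + 16) = Gamma(132, 61).
The posterior predictive for a window of length T is Negative Binomial with variance T·α'·(β'+T)/β'² = 8·132·69/3721 = 72864/3721.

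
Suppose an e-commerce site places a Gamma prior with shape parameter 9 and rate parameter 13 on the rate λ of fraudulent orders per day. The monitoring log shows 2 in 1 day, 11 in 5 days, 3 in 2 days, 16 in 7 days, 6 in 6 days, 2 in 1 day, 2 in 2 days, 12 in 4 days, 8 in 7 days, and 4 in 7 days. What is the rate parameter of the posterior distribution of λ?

Total count: 2 + 11 + 3 + 16 + 6 + 2 + 2 + 12 + 8 + 4 = 66.
Total exposure: 1 + 5 + 2 + 7 + 6 + 1 + 2 + 4 + 7 + 7 = 42 days.
Conjugate update: add total count to the shape and total exposure to the rate, giving Gamma(75, 55).

55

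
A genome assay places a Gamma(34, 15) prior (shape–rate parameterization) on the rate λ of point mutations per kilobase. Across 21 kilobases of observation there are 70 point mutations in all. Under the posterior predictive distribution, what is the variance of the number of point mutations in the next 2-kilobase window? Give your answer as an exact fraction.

Total count 70 over total exposure 21 kilobases.
Conjugate update: add total count to the shape and total exposure to the rate, giving Gamma(104, 36).
The posterior predictive for a window of length T is Negative Binomial with variance T·α'·(β'+T)/β'² = 2·104·38/1296 = 494/81.

494/81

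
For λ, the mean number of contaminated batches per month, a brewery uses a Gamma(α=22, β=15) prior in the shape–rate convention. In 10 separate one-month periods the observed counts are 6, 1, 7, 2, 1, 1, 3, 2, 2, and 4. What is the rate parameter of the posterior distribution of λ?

Total count: 6 + 1 + 7 + 2 + 1 + 1 + 3 + 2 + 2 + 4 = 29.
Total exposure: 10 months.
The Gamma prior is conjugate for the Poisson rate, so λ | data ~ Gamma(22+29, 15+10) = Gamma(51, 25).

25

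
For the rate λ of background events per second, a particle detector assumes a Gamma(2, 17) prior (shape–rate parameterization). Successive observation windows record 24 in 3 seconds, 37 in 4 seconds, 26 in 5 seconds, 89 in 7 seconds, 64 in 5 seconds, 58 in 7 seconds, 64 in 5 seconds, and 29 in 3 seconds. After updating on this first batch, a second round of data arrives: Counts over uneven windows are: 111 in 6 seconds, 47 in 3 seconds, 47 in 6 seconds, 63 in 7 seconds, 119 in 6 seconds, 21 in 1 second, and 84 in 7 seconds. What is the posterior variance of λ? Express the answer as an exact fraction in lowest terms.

Total count: 24 + 37 + 26 + 89 + 64 + 58 + 64 + 29 = 391.
Total exposure: 3 + 4 + 5 + 7 + 5 + 7 + 5 + 3 = 39 seconds.
After the first batch: Gamma(2 + 391, 17 + 39) = Gamma(393, 56).
Total count: 111 + 47 + 47 + 63 + 119 + 21 + 84 = 492.
Total exposure: 6 + 3 + 6 + 7 + 6 + 1 + 7 = 36 seconds.
After the second batch: Gamma(393 + 492, 56 + 36) = Gamma(885, 92).
Posterior variance = α'/β'² = 885/8464.

885/8464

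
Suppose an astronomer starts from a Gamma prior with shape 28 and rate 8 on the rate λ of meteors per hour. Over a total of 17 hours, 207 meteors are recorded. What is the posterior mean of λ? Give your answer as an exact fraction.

Total count 207 over total exposure 17 hours.
Gamma(α, β) with Poisson data over total exposure Σt gives posterior Gamma(α+Σx, β+Σt) = Gamma(235, 25).
Posterior mean = α'/β' = 235/25 = 47/5.

47/5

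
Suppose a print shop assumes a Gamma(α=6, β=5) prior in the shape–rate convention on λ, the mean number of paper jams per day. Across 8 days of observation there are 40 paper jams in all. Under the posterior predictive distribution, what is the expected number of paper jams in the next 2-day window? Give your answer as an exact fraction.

Total count 40 over total exposure 8 days.
Gamma(α, β) with Poisson data over total exposure Σt gives posterior Gamma(α+Σx, β+Σt) = Gamma(46, 13).
Predictive mean over a 2-day window = T·E[λ|data] = 2·46/13 = 92/13.

92/13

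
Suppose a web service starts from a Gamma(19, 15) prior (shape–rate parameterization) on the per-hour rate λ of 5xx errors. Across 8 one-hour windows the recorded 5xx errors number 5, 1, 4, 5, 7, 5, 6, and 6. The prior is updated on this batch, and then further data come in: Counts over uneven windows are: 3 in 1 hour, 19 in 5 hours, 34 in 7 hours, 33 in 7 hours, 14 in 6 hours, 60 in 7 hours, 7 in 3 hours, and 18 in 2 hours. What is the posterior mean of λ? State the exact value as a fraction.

246/61

Total count: 5 + 1 + 4 + 5 + 7 + 5 + 6 + 6 = 39.
Total exposure: 8 hours.
After the first batch: Gamma(19 + 39, 15 + 8) = Gamma(58, 23).
Total count: 3 + 19 + 34 + 33 + 14 + 60 + 7 + 18 = 188.
Total exposure: 1 + 5 + 7 + 7 + 6 + 7 + 3 + 2 = 38 hours.
After the second batch: Gamma(58 + 188, 23 + 38) = Gamma(246, 61).
Posterior mean = α'/β' = 246/61.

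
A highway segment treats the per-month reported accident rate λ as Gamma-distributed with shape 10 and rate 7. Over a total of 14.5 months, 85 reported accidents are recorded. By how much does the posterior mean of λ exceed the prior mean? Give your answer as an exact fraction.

Total count 85 over total exposure 14.5 months.
The Gamma prior is conjugate for the Poisson rate, so λ | data ~ Gamma(10+85, 7+14.5) = Gamma(95, 43/2).
Posterior mean = 95/(43/2) = 190/43; prior mean = 10/7 = 10/7. Difference = 190/43 − 10/7 = 900/301.

900/301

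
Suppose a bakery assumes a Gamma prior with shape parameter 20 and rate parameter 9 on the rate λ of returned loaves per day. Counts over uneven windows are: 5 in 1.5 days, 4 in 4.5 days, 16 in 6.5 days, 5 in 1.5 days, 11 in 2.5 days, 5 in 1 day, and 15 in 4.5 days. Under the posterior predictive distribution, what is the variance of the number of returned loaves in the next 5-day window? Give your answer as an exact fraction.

14580/961

Total count: 5 + 4 + 16 + 5 + 11 + 5 + 15 = 61.
Total exposure: 1.5 + 4.5 + 6.5 + 1.5 + 2.5 + 1 + 4.5 = 22 days.
Conjugate update: add total count to the shape and total exposure to the rate, giving Gamma(81, 31).
The posterior predictive for a window of length T is Negative Binomial with variance T·α'·(β'+T)/β'² = 5·81·36/961 = 14580/961.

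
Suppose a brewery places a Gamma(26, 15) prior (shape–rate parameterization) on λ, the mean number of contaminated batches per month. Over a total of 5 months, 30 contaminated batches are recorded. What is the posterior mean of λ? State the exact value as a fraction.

Total count 30 over total exposure 5 months.
Conjugate update: add total count to the shape and total exposure to the rate, giving Gamma(56, 20).
Posterior mean = α'/β' = 56/20 = 14/5.

14/5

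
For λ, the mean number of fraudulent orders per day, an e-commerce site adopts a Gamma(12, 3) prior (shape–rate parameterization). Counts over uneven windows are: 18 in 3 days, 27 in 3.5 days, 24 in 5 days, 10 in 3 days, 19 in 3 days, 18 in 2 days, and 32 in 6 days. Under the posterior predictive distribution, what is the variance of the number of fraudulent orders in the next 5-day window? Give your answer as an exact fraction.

107200/3249

Total count: 18 + 27 + 24 + 10 + 19 + 18 + 32 = 148.
Total exposure: 3 + 3.5 + 5 + 3 + 3 + 2 + 6 = 25.5 days.
Gamma(α, β) with Poisson data over total exposure Σt gives posterior Gamma(α+Σx, β+Σt) = Gamma(160, 57/2).
The posterior predictive for a window of length T is Negative Binomial with variance T·α'·(β'+T)/β'² = 5·160·(67/2)/(3249/4) = 107200/3249.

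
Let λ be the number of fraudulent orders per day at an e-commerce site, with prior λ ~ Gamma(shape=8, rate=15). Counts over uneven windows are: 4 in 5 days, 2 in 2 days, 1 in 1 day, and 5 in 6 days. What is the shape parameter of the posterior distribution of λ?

Total count: 4 + 2 + 1 + 5 = 12.
Total exposure: 5 + 2 + 1 + 6 = 14 days.
Conjugate update: add total count to the shape and total exposure to the rate, giving Gamma(20, 29).

20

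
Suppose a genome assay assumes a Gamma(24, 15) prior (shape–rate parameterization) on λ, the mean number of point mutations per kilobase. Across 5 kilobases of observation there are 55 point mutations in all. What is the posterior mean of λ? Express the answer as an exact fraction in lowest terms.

Total count 55 over total exposure 5 kilobases.
The Gamma prior is conjugate for the Poisson rate, so λ | data ~ Gamma(24+55, 15+5) = Gamma(79, 20).
Posterior mean = α'/β' = 79/20.

79/20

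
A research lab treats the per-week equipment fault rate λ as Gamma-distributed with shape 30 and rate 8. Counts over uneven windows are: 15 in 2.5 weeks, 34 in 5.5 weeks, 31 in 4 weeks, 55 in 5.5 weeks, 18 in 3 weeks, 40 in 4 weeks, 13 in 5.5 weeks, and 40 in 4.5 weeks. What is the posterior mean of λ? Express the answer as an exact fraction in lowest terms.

Total count: 15 + 34 + 31 + 55 + 18 + 40 + 13 + 40 = 246.
Total exposure: 2.5 + 5.5 + 4 + 5.5 + 3 + 4 + 5.5 + 4.5 = 34.5 weeks.
By Gamma–Poisson conjugacy, the posterior is Gamma(α + Σx, β + Σt) = Gamma(30 + 246, 8 + 34.5) = Gamma(276, 85/2).
Posterior mean = α'/β' = 276/(85/2) = 552/85.

552/85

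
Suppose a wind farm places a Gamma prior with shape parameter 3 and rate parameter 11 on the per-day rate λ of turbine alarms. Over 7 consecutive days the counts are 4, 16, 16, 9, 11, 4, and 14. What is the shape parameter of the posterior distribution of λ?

Total count: 4 + 16 + 16 + 9 + 11 + 4 + 14 = 74.
Total exposure: 7 days.
Conjugate update: add total count to the shape and total exposure to the rate, giving Gamma(77, 18).

77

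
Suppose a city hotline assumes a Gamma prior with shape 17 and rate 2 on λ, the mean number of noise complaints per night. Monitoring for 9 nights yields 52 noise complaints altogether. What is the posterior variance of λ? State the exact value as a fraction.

Total count 52 over total exposure 9 nights.
Posterior: α' = 17 + 52 = 69, β' = 2 + 9 = 11.
Posterior variance = α'/β'² = 69/121.

69/121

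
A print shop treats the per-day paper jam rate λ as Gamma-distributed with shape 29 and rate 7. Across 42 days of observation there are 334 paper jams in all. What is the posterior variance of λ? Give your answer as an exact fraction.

363/2401

Total count 334 over total exposure 42 days.
Posterior: α' = 29 + 334 = 363, β' = 7 + 42 = 49.
Posterior variance = α'/β'² = 363/2401.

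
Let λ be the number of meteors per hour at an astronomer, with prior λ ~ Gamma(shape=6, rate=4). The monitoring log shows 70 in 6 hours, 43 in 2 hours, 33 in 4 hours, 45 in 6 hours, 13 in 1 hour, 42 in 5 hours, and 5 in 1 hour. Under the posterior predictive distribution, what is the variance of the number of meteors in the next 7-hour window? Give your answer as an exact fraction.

Total count: 70 + 43 + 33 + 45 + 13 + 42 + 5 = 251.
Total exposure: 6 + 2 + 4 + 6 + 1 + 5 + 1 = 25 hours.
Gamma(α, β) with Poisson data over total exposure Σt gives posterior Gamma(α+Σx, β+Σt) = Gamma(257, 29).
The posterior predictive for a window of length T is Negative Binomial with variance T·α'·(β'+T)/β'² = 7·257·36/841 = 64764/841.

64764/841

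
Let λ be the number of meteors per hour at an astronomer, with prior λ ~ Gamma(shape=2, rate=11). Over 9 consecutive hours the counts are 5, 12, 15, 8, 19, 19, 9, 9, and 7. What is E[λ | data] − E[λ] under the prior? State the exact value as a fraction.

223/44

Total count: 5 + 12 + 15 + 8 + 19 + 19 + 9 + 9 + 7 = 103.
Total exposure: 9 hours.
Conjugate update: add total count to the shape and total exposure to the rate, giving Gamma(105, 20).
Posterior mean = 105/20 = 21/4; prior mean = 2/11 = 2/11. Difference = 21/4 − 2/11 = 223/44.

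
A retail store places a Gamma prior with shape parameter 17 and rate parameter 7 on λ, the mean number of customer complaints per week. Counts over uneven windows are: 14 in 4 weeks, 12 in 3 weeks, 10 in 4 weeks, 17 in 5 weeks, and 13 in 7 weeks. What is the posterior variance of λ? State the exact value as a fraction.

83/900

Total count: 14 + 12 + 10 + 17 + 13 = 66.
Total exposure: 4 + 3 + 4 + 5 + 7 = 23 weeks.
Gamma(α, β) with Poisson data over total exposure Σt gives posterior Gamma(α+Σx, β+Σt) = Gamma(83, 30).
Posterior variance = α'/β'² = 83/900.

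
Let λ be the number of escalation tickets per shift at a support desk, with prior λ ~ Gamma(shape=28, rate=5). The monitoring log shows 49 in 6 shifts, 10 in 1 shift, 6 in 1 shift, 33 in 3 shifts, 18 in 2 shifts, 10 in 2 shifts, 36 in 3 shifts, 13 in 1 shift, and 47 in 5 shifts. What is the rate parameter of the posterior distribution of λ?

29

Total count: 49 + 10 + 6 + 33 + 18 + 10 + 36 + 13 + 47 = 222.
Total exposure: 6 + 1 + 1 + 3 + 2 + 2 + 3 + 1 + 5 = 24 shifts.
By Gamma–Poisson conjugacy, the posterior is Gamma(α + Σx, β + Σt) = Gamma(28 + 222, 5 + 24) = Gamma(250, 29).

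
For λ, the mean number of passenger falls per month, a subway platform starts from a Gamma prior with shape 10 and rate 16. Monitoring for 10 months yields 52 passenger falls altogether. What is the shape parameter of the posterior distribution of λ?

Total count 52 over total exposure 10 months.
The Gamma prior is conjugate for the Poisson rate, so λ | data ~ Gamma(10+52, 16+10) = Gamma(62, 26).

62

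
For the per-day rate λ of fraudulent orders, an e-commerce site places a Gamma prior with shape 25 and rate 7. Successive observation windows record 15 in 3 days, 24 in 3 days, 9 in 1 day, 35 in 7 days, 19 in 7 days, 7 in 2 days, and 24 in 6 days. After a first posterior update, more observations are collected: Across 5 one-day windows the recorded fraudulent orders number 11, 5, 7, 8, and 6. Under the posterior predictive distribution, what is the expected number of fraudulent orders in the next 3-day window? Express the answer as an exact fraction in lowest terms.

585/41

Total count: 15 + 24 + 9 + 35 + 19 + 7 + 24 = 133.
Total exposure: 3 + 3 + 1 + 7 + 7 + 2 + 6 = 29 days.
After the first batch: Gamma(25 + 133, 7 + 29) = Gamma(158, 36).
Total count: 11 + 5 + 7 + 8 + 6 = 37.
Total exposure: 5 days.
After the second batch: Gamma(158 + 37, 36 + 5) = Gamma(195, 41).
Predictive mean over a 3-day window = T·E[λ|data] = 3·195/41 = 585/41.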